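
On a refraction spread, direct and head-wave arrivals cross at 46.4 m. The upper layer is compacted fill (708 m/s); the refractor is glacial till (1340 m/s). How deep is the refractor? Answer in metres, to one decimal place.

12.9 m

x_cross = 2h·√((V₂+V₁)/(V₂−V₁)) → h = x_cross / (2·√((V₂+V₁)/(V₂−V₁))).
√((V₂+V₁)/(V₂−V₁)) = √((1340+708)/(1340−708)) = 1.8001.
h = 46.4 / (2·1.8001) = 12.89 m.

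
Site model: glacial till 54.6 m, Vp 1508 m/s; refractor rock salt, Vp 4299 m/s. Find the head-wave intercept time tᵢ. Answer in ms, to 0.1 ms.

tᵢ = 2h·√(V₂²−V₁²)/(V₁V₂).
√(V₂²−V₁²) = √(4299²−1508²) = 4025.8 m/s.
tᵢ = 2·54.6·4025.8/(1508·4299) = 0.06781 s.

67.8 ms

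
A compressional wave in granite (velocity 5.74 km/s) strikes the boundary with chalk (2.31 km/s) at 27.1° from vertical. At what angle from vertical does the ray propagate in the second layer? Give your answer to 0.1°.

10.6°

Snell's law: sin θ₂ = (V₂/V₁)·sin θ₁ = (2.31/5.74)·sin 27.1° = 0.1833.
θ₂ = arcsin 0.1833 = 10.56° from the normal.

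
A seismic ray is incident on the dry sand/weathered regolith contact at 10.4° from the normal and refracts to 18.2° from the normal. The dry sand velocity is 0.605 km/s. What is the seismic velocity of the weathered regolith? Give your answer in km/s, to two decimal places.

sin 10.4° = 0.1805; sin 18.2° = 0.3123.
V₂ = V₁·(sin θ₂/sin θ₁) = 0.605·(0.3123/0.1805) = 1.05 km/s.

1.05 km/s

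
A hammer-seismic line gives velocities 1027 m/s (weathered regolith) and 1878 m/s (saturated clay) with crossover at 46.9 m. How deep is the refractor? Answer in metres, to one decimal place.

h = (x_cross/2)·√((V₂−V₁)/(V₂+V₁)).
(V₂−V₁)/(V₂+V₁) = (1878−1027)/(1878+1027) = 0.2929; √ = 0.5412.
h = (46.9/2)·0.5412 = 12.69 m.

12.7 m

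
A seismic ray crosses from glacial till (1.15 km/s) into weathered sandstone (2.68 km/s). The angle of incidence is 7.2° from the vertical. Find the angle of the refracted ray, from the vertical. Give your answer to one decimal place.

Snell's law: sin θ₂ = (V₂/V₁)·sin θ₁ = (2.68/1.15)·sin 7.2° = 0.2921.
θ₂ = arcsin 0.2921 = 16.98° from the normal.

17.0°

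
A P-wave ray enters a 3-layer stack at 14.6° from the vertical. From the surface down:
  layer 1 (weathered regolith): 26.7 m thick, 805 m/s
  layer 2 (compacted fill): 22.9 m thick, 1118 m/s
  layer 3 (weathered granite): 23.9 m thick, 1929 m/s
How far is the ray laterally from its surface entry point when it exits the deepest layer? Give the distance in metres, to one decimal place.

Ray parameter p = sin 14.6° / 805 m/s = 3.1313e-04 s/m.
Layer 1: θ = 14.60°; offset = 26.7·tan 14.60° = 6.955 m.
Layer 2: sin θ = p·1118 = 0.3501 → θ = 20.49°; offset = 22.9·tan 20.49° = 8.558 m.
Layer 3: sin θ = p·1929 = 0.6040 → θ = 37.16°; offset = 23.9·tan 37.16° = 18.114 m.
Summing the layer offsets gives 33.627 m.

33.6 m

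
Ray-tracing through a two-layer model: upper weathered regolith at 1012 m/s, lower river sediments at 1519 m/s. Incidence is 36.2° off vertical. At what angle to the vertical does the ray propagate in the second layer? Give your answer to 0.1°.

62.4°

sin θ₁/V₁ = sin θ₂/V₂ ⇒ sin θ₂ = 1519·sin 36.2°/1012 = 1519·0.5906/1012 = 0.8865.
θ₂ = sin⁻¹(0.8865) = 62.44° (from vertical).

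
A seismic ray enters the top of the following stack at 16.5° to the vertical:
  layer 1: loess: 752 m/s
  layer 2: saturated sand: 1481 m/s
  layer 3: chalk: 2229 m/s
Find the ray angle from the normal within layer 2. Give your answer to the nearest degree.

Snell's law across each interface conserves sin θ / V, so sin θ_2 = V_2·sin θ₁/V₁.
sin θ_2 = 1481 × sin 16.5° / 752 = 0.5593.
θ_2 = 34.01° from the vertical.

34°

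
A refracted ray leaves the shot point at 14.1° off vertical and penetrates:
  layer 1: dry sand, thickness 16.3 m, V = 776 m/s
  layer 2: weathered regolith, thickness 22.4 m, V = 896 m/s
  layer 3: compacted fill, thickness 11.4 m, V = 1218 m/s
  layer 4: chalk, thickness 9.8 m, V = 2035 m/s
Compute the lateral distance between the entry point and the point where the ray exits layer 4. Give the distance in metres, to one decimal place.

Ray parameter p = sin 14.1° / 776 m/s = 3.1394e-04 s/m.
Layer 1: θ = 14.10°; offset = 16.3·tan 14.10° = 4.094 m.
Layer 2: sin θ = p·896 = 0.2813 → θ = 16.34°; offset = 22.4·tan 16.34° = 6.566 m.
Layer 3: sin θ = p·1218 = 0.3824 → θ = 22.48°; offset = 11.4·tan 22.48° = 4.718 m.
Layer 4: sin θ = p·2035 = 0.6389 → θ = 39.71°; offset = 9.8·tan 39.71° = 8.138 m.
Summing the layer offsets gives 23.516 m.

23.5 m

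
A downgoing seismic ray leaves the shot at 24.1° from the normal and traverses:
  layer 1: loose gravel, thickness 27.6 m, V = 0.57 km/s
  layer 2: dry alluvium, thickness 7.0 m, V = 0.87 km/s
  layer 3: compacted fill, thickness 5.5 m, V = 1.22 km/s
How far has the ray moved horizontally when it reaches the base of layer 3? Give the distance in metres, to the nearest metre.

28 m

Apply Snell's law at each interface; in layer i the horizontal offset is hᵢ·tan θᵢ.
Layer 1: θ = 24.10°; offset = 27.6·tan 24.10° = 12.346 m.
Layer 2: sin θ = 0.87·sin 24.1°/0.57 = 0.6232, θ = 38.55°; offset = 7.0·tan 38.55° = 5.579 m.
Layer 3: sin θ = 1.22·sin 24.1°/0.57 = 0.8740, θ = 60.92°; offset = 5.5·tan 60.92° = 9.891 m.
Summing the layer offsets gives 27.816 m.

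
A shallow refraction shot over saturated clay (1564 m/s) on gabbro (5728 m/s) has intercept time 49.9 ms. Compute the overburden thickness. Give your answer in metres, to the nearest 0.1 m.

θ_c = arcsin(1564/5728) = 15.85°; cos θ_c = 0.9620.
tᵢ = 2h cos θ_c/V₁ ⇒ h = tᵢ·V₁/(2 cos θ_c) = 0.0499·1564/(2·0.9620) = 40.56 m.

40.6 m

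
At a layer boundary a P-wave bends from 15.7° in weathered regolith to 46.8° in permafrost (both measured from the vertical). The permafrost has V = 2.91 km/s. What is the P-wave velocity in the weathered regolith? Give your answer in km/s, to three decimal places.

1.080 km/s

Snell's law: sin 15.7°/V₁ = sin 46.8°/V₂.
V₁ = V₂·sin 15.7°/sin 46.8° = 2.91 × 0.3712 = 1.080 km/s.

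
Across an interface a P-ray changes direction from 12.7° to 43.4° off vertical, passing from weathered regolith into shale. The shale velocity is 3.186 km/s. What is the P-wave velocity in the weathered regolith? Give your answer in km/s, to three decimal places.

1.019 km/s

Snell's law: sin 12.7°/V₁ = sin 43.4°/V₂.
V₁ = V₂·sin 12.7°/sin 43.4° = 3.186 × 0.3200 = 1.019 km/s.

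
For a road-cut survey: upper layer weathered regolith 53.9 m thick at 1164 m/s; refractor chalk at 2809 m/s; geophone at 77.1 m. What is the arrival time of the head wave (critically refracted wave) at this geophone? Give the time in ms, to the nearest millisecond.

112 ms

θ_c = arcsin(V₁/V₂) = arcsin(1164/2809) = 24.48°, cos θ_c = 0.9101.
Intercept time tᵢ = 2h cos θ_c / V₁ = 2·53.9·0.9101/1164 = 0.08429 s.
t = x/V₂ + tᵢ = 77.1/2809 + 0.08429 = 0.11173 s.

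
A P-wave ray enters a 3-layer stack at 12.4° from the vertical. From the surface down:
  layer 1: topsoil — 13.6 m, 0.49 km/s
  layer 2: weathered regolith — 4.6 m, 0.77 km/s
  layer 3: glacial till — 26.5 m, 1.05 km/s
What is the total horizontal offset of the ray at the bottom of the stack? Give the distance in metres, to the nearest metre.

p = sin θ₁/V₁ = sin 12.4°/0.49 = 4.3824e-01 s/km is conserved through the stack.
Layer 1: θ = 12.40°; offset = 13.6·tan 12.40° = 2.990 m.
Layer 2: sin θ = p·0.77 = 0.3374 → θ = 19.72°; offset = 4.6·tan 19.72° = 1.649 m.
Layer 3: sin θ = p·1.05 = 0.4601 → θ = 27.40°; offset = 26.5·tan 27.40° = 13.734 m.
Total horizontal offset = 18.373 m.

18 m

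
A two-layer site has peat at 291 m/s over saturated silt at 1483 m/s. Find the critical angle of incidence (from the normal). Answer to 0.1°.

11.3°

Critical incidence: sin θ_c = V₁/V₂ = 291/1483 = 0.1962.
θ_c = arcsin 0.1962 = 11.32°.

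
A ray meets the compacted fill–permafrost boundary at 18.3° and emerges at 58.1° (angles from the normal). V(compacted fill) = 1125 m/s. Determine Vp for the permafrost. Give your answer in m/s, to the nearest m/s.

3042 m/s

sin 18.3° = 0.3140; sin 58.1° = 0.8490.
V₂ = V₁·(sin θ₂/sin θ₁) = 1125·(0.8490/0.3140) = 3041.77 m/s.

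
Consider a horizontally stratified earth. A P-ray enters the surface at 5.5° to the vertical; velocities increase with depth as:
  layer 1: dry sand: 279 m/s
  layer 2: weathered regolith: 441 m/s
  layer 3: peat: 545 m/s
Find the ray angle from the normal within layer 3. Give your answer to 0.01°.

10.79°

Snell's law across each interface conserves sin θ / V, so sin θ_3 = V_3·sin θ₁/V₁.
sin θ_3 = 545 × sin 5.5° / 279 = 0.1872.
θ_3 = arcsin 0.1872 = 10.79°.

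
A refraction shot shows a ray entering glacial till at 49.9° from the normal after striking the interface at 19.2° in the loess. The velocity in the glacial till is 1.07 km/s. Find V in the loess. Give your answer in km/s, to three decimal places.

sin 19.2° = 0.3289; sin 49.9° = 0.7649.
V₁ = V₂·(sin θ₁/sin θ₂) = 1.07·(0.3289/0.7649) = 0.460 km/s.

0.460 km/s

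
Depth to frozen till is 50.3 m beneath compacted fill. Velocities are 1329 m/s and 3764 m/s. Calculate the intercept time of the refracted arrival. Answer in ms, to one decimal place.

70.8 ms

θ_c = arcsin(V₁/V₂) = arcsin(1329/3764) = 20.68°; cos θ_c = 0.9356.
tᵢ = 2h·cos θ_c / V₁ = 2·50.3·0.9356 / 1329 = 0.07082 s.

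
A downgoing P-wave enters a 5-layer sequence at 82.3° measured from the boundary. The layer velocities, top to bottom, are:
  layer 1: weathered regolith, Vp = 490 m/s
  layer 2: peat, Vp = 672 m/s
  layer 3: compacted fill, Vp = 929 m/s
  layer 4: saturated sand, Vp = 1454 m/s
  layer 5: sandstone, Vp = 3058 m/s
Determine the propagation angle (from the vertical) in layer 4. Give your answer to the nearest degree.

From the normal: θ₁ = 90° − 82.3° = 7.7°.
Ray parameter p = sin 7.7° / 490 = 2.7344e-04 s/m.
sin θ_4 = p·V_4 = 2.7344e-04 × 1454 = 0.3976.
θ_4 = arcsin 0.3976 = 23.43°.

23°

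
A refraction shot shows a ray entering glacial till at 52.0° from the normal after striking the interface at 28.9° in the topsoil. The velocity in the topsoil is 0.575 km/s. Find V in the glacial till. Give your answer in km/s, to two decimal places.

0.94 km/s

sin 28.9° = 0.4833; sin 52.0° = 0.7880.
V₂ = V₁·(sin θ₂/sin θ₁) = 0.575·(0.7880/0.4833) = 0.94 km/s.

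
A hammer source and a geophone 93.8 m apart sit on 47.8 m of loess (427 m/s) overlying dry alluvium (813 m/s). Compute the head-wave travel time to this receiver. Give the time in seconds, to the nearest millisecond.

θ_c = arcsin(V₁/V₂) = arcsin(427/813) = 31.68°, cos θ_c = 0.8510.
Intercept time tᵢ = 2h cos θ_c / V₁ = 2·47.8·0.8510/427 = 0.19052 s.
t = x/V₂ + tᵢ = 93.8/813 + 0.19052 = 0.30590 s.

0.306 s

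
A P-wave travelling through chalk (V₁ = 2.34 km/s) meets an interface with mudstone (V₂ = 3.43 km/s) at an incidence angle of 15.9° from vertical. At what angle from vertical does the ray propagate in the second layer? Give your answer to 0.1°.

23.7°

Snell's law: sin θ₂ = (V₂/V₁)·sin θ₁ = (3.43/2.34)·sin 15.9° = 0.4016.
θ₂ = sin⁻¹(0.4016) = 23.68° (from vertical).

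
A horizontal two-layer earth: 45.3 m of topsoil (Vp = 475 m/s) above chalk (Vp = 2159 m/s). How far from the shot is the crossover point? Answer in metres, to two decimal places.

113.31 m

x_cross = 2h·√((V₂+V₁)/(V₂−V₁)).
(V₂+V₁)/(V₂−V₁) = (2159+475)/(2159−475) = 1.5641; √ = 1.2507.
x_cross = 2·45.3·1.2507 = 113.31 m.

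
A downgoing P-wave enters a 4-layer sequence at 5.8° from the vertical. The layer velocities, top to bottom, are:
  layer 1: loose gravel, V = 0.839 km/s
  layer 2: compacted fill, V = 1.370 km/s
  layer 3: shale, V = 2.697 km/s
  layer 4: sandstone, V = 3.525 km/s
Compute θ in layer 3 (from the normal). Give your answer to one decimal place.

Snell's law across each interface conserves sin θ / V, so sin θ_3 = V_3·sin θ₁/V₁.
sin θ_3 = 2.697 × sin 5.8° / 0.839 = 0.3248.
θ_3 = arcsin 0.3248 = 18.96°.

19.0°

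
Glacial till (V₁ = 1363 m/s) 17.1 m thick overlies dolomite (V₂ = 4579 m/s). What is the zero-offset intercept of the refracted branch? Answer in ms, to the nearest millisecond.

24 ms

tᵢ = 2h·√(V₂²−V₁²)/(V₁V₂).
√(V₂²−V₁²) = √(4579²−1363²) = 4371.4 m/s.
tᵢ = 2·17.1·4371.4/(1363·4579) = 0.02395 s.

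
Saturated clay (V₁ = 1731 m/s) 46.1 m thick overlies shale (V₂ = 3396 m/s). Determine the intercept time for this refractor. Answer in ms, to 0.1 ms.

θ_c = arcsin(V₁/V₂) = arcsin(1731/3396) = 30.65°; cos θ_c = 0.8603.
tᵢ = 2h·cos θ_c / V₁ = 2·46.1·0.8603 / 1731 = 0.04583 s.

45.8 ms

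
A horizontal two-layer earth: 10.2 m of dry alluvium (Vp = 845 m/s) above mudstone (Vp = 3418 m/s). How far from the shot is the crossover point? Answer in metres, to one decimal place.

26.3 m

x_cross = 2h·√((V₂+V₁)/(V₂−V₁)).
(V₂+V₁)/(V₂−V₁) = (3418+845)/(3418−845) = 1.6568; √ = 1.2872.
x_cross = 2·10.2·1.2872 = 26.26 m.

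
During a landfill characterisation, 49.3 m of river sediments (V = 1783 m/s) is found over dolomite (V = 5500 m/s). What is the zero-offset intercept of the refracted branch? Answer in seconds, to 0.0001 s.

tᵢ = 2h·√(V₂²−V₁²)/(V₁V₂).
√(V₂²−V₁²) = √(5500²−1783²) = 5203.0 m/s.
tᵢ = 2·49.3·5203.0/(1783·5500) = 0.05231 s.

0.0523 s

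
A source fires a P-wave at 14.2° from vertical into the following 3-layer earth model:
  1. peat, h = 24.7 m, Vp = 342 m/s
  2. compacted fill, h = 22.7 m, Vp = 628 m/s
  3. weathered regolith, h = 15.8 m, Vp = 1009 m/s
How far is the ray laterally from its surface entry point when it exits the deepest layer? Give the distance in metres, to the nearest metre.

Apply Snell's law at each interface; in layer i the horizontal offset is hᵢ·tan θᵢ.
Layer 1: θ = 14.20°; offset = 24.7·tan 14.20° = 6.250 m.
Layer 2: sin θ = 628·sin 14.2°/342 = 0.4504, θ = 26.77°; offset = 22.7·tan 26.77° = 11.453 m.
Layer 3: sin θ = 1009·sin 14.2°/342 = 0.7237, θ = 46.36°; offset = 15.8·tan 46.36° = 16.570 m.
Σ offsets = 34.273 m.

34 m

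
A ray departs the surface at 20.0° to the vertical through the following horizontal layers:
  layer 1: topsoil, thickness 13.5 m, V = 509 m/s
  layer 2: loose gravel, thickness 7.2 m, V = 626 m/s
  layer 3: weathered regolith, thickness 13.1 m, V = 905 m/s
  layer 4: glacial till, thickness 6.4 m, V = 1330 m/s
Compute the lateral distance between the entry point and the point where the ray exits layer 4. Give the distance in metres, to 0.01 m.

Apply Snell's law at each interface; in layer i the horizontal offset is hᵢ·tan θᵢ.
Layer 1: θ = 20.00°; offset = 13.5·tan 20.00° = 4.9136 m.
Layer 2: sin θ = 626·sin 20.0°/509 = 0.4206, θ = 24.87°; offset = 7.2·tan 24.87° = 3.3383 m.
Layer 3: sin θ = 905·sin 20.0°/509 = 0.6081, θ = 37.45°; offset = 13.1·tan 37.45° = 10.0349 m.
Layer 4: sin θ = 1330·sin 20.0°/509 = 0.8937, θ = 63.34°; offset = 6.4·tan 63.34° = 12.7473 m.
Summing the layer offsets gives 31.0341 m.

31.03 m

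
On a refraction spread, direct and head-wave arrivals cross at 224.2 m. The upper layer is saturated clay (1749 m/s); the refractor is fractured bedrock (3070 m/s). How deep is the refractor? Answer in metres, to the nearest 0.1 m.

x_cross = 2h·√((V₂+V₁)/(V₂−V₁)) → h = x_cross / (2·√((V₂+V₁)/(V₂−V₁))).
√((V₂+V₁)/(V₂−V₁)) = √((3070+1749)/(3070−1749)) = 1.9100.
h = 224.2 / (2·1.9100) = 58.69 m.

58.7 m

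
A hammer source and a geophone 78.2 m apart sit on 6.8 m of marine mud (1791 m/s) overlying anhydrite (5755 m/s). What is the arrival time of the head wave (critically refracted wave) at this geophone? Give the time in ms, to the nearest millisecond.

21 ms

θ_c = arcsin(V₁/V₂) = arcsin(1791/5755) = 18.13°, cos θ_c = 0.9503.
Intercept time tᵢ = 2h cos θ_c / V₁ = 2·6.8·0.9503/1791 = 0.00722 s.
t = x/V₂ + tᵢ = 78.2/5755 + 0.00722 = 0.02080 s.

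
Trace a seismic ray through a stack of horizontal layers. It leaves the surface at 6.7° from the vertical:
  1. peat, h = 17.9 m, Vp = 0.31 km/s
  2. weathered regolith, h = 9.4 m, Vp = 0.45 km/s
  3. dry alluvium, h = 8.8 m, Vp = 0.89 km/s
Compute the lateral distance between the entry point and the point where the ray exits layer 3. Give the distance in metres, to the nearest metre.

7 m

Apply Snell's law at each interface; in layer i the horizontal offset is hᵢ·tan θᵢ.
Layer 1: θ = 6.70°; offset = 17.9·tan 6.70° = 2.103 m.
Layer 2: sin θ = 0.45·sin 6.7°/0.31 = 0.1694, θ = 9.75°; offset = 9.4·tan 9.75° = 1.615 m.
Layer 3: sin θ = 0.89·sin 6.7°/0.31 = 0.3350, θ = 19.57°; offset = 8.8·tan 19.57° = 3.128 m.
Σ offsets = 6.846 m.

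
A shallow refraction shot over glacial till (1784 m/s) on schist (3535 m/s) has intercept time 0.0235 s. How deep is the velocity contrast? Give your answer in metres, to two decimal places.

h = tᵢ·V₁·V₂ / (2·√(V₂²−V₁²)).
√(V₂²−V₁²) = √(3535² − 1784²) = 3051.8 m/s.
h = 0.0235 s × 1784 × 3535 / (2 × 3051.8) = 24.28 m.

24.28 m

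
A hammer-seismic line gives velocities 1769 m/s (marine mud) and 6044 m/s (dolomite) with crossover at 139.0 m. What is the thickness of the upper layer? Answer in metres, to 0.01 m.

51.41 m

x_cross = 2h·√((V₂+V₁)/(V₂−V₁)) → h = x_cross / (2·√((V₂+V₁)/(V₂−V₁))).
√((V₂+V₁)/(V₂−V₁)) = √((6044+1769)/(6044−1769)) = 1.3519.
h = 139.0 / (2·1.3519) = 51.41 m.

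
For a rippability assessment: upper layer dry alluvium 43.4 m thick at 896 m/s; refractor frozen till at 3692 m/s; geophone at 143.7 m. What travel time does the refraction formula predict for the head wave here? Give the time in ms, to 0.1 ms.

θ_c = arcsin(V₁/V₂) = arcsin(896/3692) = 14.05°, cos θ_c = 0.9701.
Intercept time tᵢ = 2h cos θ_c / V₁ = 2·43.4·0.9701/896 = 0.09398 s.
t = x/V₂ + tᵢ = 143.7/3692 + 0.09398 = 0.13290 s.

132.9 ms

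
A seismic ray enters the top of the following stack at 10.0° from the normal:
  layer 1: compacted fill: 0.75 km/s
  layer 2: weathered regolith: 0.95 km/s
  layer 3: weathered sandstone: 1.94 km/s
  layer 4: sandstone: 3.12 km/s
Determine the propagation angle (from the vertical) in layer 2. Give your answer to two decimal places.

Snell's law across each interface conserves sin θ / V, so sin θ_2 = V_2·sin θ₁/V₁.
sin θ_2 = 0.95 × sin 10.0° / 0.75 = 0.2200.
θ_2 = 12.71° from the vertical.

12.71°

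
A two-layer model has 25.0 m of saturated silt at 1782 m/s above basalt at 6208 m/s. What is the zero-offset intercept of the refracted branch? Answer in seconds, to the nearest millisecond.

0.027 s

tᵢ = 2h·√(V₂²−V₁²)/(V₁V₂).
√(V₂²−V₁²) = √(6208²−1782²) = 5946.7 m/s.
tᵢ = 2·25.0·5946.7/(1782·6208) = 0.02688 s.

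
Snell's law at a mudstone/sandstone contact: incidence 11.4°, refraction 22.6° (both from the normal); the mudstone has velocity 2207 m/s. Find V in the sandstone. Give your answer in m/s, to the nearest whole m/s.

Snell's law: sin 11.4°/V₁ = sin 22.6°/V₂.
V₂ = V₁·sin 22.6°/sin 11.4° = 2207 × 1.9443 = 4290.96 m/s.

4291 m/s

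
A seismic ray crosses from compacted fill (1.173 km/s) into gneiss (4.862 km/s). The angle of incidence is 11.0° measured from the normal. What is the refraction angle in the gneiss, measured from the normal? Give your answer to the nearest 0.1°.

52.3°

sin θ₁/V₁ = sin θ₂/V₂ ⇒ sin θ₂ = 4.862·sin 11.0°/1.173 = 4.862·0.1908/1.173 = 0.7909.
θ₂ = arcsin 0.7909 = 52.27° from the normal.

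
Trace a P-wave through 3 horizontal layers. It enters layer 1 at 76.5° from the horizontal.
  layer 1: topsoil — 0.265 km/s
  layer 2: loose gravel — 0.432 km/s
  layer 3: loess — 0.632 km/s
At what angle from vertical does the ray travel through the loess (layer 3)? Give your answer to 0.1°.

33.8°

From the normal: θ₁ = 90° − 76.5° = 13.5°.
Snell's law across each interface conserves sin θ / V, so sin θ_3 = V_3·sin θ₁/V₁.
sin θ_3 = 0.632 × sin 13.5° / 0.265 = 0.5567.
θ_3 = 33.83° from the vertical.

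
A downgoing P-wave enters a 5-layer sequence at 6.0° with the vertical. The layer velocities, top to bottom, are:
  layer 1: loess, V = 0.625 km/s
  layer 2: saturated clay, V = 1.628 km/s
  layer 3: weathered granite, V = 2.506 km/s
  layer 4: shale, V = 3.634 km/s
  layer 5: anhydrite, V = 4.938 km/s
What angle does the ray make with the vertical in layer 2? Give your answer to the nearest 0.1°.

Ray parameter p = sin 6.0° / 0.625 = 1.6725e-01 s/km.
sin θ_2 = p·V_2 = 1.6725e-01 × 1.628 = 0.2723.
θ_2 = arcsin 0.2723 = 15.80°.

15.8°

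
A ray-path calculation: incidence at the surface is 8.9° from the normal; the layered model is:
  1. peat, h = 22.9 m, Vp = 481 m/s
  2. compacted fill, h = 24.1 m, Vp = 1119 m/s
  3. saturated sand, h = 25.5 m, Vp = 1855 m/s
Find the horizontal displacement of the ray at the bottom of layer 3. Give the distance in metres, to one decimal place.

p = sin θ₁/V₁ = sin 8.9°/481 = 3.2164e-04 s/m is conserved through the stack.
Layer 1: θ = 8.90°; offset = 22.9·tan 8.90° = 3.586 m.
Layer 2: sin θ = p·1119 = 0.3599 → θ = 21.10°; offset = 24.1·tan 21.10° = 9.297 m.
Layer 3: sin θ = p·1855 = 0.5966 → θ = 36.63°; offset = 25.5·tan 36.63° = 18.959 m.
Summing the layer offsets gives 31.842 m.

31.8 m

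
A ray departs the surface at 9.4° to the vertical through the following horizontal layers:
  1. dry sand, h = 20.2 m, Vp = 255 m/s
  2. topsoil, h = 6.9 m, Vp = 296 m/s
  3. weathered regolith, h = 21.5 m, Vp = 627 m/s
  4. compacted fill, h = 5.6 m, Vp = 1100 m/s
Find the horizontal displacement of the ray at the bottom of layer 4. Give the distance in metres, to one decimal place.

19.7 m

Ray parameter p = sin 9.4° / 255 m/s = 6.4049e-04 s/m.
Layer 1: θ = 9.40°; offset = 20.2·tan 9.40° = 3.344 m.
Layer 2: sin θ = p·296 = 0.1896 → θ = 10.93°; offset = 6.9·tan 10.93° = 1.332 m.
Layer 3: sin θ = p·627 = 0.4016 → θ = 23.68°; offset = 21.5·tan 23.68° = 9.428 m.
Layer 4: sin θ = p·1100 = 0.7045 → θ = 44.79°; offset = 5.6·tan 44.79° = 5.560 m.
Total horizontal offset = 19.664 m.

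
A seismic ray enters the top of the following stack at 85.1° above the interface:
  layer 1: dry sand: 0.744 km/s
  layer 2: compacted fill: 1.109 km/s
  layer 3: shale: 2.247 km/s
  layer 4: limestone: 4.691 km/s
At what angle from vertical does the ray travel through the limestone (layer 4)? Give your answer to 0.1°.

From the normal: θ₁ = 90° − 85.1° = 4.9°.
Snell's law across each interface conserves sin θ / V, so sin θ_4 = V_4·sin θ₁/V₁.
sin θ_4 = 4.691 × sin 4.9° / 0.744 = 0.5386.
θ_4 = 32.59° from the vertical.

32.6°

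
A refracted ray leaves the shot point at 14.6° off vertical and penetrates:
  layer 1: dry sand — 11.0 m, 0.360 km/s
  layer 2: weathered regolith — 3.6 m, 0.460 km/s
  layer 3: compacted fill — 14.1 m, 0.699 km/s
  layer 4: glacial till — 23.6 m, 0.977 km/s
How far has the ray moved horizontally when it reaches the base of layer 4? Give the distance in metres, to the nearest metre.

34 m

Ray parameter p = sin 14.6° / 0.360 km/s = 7.0019e-01 s/km.
Layer 1: θ = 14.60°; offset = 11.0·tan 14.60° = 2.865 m.
Layer 2: sin θ = p·0.460 = 0.3221 → θ = 18.79°; offset = 3.6·tan 18.79° = 1.225 m.
Layer 3: sin θ = p·0.699 = 0.4894 → θ = 29.30°; offset = 14.1·tan 29.30° = 7.914 m.
Layer 4: sin θ = p·0.977 = 0.6841 → θ = 43.16°; offset = 23.6·tan 43.16° = 22.134 m.
Σ offsets = 34.138 m.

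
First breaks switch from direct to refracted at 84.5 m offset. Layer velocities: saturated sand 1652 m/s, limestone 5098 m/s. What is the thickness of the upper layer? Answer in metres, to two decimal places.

h = (x_cross/2)·√((V₂−V₁)/(V₂+V₁)).
(V₂−V₁)/(V₂+V₁) = (5098−1652)/(5098+1652) = 0.5105; √ = 0.7145.
h = (84.5/2)·0.7145 = 30.19 m.

30.19 m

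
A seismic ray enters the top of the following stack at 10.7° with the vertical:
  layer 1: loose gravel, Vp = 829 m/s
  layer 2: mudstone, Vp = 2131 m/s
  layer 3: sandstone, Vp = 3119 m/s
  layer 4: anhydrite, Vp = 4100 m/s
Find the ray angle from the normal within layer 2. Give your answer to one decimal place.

28.5°

Ray parameter p = sin 10.7° / 829 = 2.2396e-04 s/m.
sin θ_2 = p·V_2 = 2.2396e-04 × 2131 = 0.4773.
θ_2 = arcsin 0.4773 = 28.51°.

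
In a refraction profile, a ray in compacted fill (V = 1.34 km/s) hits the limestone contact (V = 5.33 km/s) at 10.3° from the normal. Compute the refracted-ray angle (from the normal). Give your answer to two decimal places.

Snell's law: sin θ₂ = (V₂/V₁)·sin θ₁ = (5.33/1.34)·sin 10.3° = 0.7112.
θ₂ = sin⁻¹(0.7112) = 45.33° (from vertical).

45.33°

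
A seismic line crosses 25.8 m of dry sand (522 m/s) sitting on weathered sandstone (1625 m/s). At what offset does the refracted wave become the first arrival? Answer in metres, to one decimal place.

θ_c = arcsin(522/1625) = 18.74°, so cos θ_c = 0.9470 and tᵢ = 2h cos θ_c/V₁ = 0.0936 s.
At crossover x/V₁ = x/V₂ + tᵢ ⇒ x = tᵢ/(1/V₁ − 1/V₂) = 0.09361/(1.9157e-03 − 6.1538e-04) = 71.99 m.

72.0 m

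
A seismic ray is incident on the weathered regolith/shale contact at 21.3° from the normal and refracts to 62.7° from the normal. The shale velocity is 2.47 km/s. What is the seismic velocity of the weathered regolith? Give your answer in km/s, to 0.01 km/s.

1.01 km/s

sin 21.3° = 0.3633; sin 62.7° = 0.8886.
V₁ = V₂·(sin θ₁/sin θ₂) = 2.47·(0.3633/0.8886) = 1.01 km/s.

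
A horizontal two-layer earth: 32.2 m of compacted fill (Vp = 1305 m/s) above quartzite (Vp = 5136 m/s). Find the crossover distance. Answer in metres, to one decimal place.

83.5 m

θ_c = arcsin(1305/5136) = 14.72°, so cos θ_c = 0.9672 and tᵢ = 2h cos θ_c/V₁ = 0.0477 s.
At crossover x/V₁ = x/V₂ + tᵢ ⇒ x = tᵢ/(1/V₁ − 1/V₂) = 0.04773/(7.6628e-04 − 1.9470e-04) = 83.50 m.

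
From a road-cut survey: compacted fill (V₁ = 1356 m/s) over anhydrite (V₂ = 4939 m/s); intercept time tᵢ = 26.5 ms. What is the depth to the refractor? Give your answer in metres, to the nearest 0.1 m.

18.7 m

θ_c = arcsin(1356/4939) = 15.94°; cos θ_c = 0.9616.
tᵢ = 2h cos θ_c/V₁ ⇒ h = tᵢ·V₁/(2 cos θ_c) = 0.0265·1356/(2·0.9616) = 18.69 m.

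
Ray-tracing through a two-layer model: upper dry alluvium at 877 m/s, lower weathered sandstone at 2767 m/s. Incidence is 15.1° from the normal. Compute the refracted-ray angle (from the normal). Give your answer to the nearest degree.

Snell's law: sin θ₂ = (V₂/V₁)·sin θ₁ = (2767/877)·sin 15.1° = 0.8219.
θ₂ = sin⁻¹(0.8219) = 55.28° (from vertical).

55°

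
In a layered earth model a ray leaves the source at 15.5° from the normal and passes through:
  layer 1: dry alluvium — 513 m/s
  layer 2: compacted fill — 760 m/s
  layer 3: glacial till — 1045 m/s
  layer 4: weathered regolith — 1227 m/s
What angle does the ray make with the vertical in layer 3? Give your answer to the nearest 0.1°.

Ray parameter p = sin 15.5° / 513 = 5.2093e-04 s/m.
sin θ_3 = p·V_3 = 5.2093e-04 × 1045 = 0.5444.
θ_3 = arcsin 0.5444 = 32.98°.

33.0°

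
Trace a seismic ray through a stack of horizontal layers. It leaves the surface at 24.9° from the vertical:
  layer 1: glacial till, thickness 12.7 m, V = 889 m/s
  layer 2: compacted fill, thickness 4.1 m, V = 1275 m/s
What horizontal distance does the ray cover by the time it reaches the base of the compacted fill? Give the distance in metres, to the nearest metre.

Ray parameter p = sin 24.9° / 889 m/s = 4.7361e-04 s/m.
Layer 1: θ = 24.90°; offset = 12.7·tan 24.90° = 5.895 m.
Layer 2: sin θ = p·1275 = 0.6038 → θ = 37.15°; offset = 4.1·tan 37.15° = 3.106 m.
Σ offsets = 9.001 m.

9 m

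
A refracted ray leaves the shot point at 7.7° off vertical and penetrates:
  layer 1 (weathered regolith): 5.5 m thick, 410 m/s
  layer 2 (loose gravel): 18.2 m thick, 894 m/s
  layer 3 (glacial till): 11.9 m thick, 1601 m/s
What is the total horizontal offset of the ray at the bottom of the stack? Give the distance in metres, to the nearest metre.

p = sin θ₁/V₁ = sin 7.7°/410 = 3.2680e-04 s/m is conserved through the stack.
Layer 1: θ = 7.70°; offset = 5.5·tan 7.70° = 0.744 m.
Layer 2: sin θ = p·894 = 0.2922 → θ = 16.99°; offset = 18.2·tan 16.99° = 5.560 m.
Layer 3: sin θ = p·1601 = 0.5232 → θ = 31.55°; offset = 11.9·tan 31.55° = 7.306 m.
Total horizontal offset = 13.609 m.

14 m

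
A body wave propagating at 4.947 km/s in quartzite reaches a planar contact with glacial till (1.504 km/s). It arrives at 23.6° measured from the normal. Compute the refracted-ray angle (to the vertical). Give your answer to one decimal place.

7.0°

sin θ₁/V₁ = sin θ₂/V₂ ⇒ sin θ₂ = 1.504·sin 23.6°/4.947 = 1.504·0.4003/4.947 = 0.1217.
θ₂ = arcsin 0.1217 = 6.99° from the normal.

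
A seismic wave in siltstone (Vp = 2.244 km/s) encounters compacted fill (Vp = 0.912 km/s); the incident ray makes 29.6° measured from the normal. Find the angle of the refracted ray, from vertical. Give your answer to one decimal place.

sin θ₁/V₁ = sin θ₂/V₂ ⇒ sin θ₂ = 0.912·sin 29.6°/2.244 = 0.912·0.4939/2.244 = 0.2007.
θ₂ = arcsin 0.2007 = 11.58° from the normal.

11.6°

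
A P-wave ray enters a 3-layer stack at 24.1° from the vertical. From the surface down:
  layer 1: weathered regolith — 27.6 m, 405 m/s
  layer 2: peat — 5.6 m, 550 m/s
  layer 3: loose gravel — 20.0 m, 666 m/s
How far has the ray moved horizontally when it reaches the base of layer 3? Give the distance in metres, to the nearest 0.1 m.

Apply Snell's law at each interface; in layer i the horizontal offset is hᵢ·tan θᵢ.
Layer 1: θ = 24.10°; offset = 27.6·tan 24.10° = 12.346 m.
Layer 2: sin θ = 550·sin 24.1°/405 = 0.5545, θ = 33.68°; offset = 5.6·tan 33.68° = 3.732 m.
Layer 3: sin θ = 666·sin 24.1°/405 = 0.6715, θ = 42.18°; offset = 20.0·tan 42.18° = 18.123 m.
Total horizontal offset = 34.201 m.

34.2 m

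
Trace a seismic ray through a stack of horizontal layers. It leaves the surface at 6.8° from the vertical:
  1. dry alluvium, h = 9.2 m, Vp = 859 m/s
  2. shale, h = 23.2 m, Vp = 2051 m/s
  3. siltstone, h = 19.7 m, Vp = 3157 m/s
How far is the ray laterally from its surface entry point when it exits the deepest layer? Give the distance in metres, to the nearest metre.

Apply Snell's law at each interface; in layer i the horizontal offset is hᵢ·tan θᵢ.
Layer 1: θ = 6.80°; offset = 9.2·tan 6.80° = 1.097 m.
Layer 2: sin θ = 2051·sin 6.8°/859 = 0.2827, θ = 16.42°; offset = 23.2·tan 16.42° = 6.838 m.
Layer 3: sin θ = 3157·sin 6.8°/859 = 0.4352, θ = 25.80°; offset = 19.7·tan 25.80° = 9.521 m.
Total horizontal offset = 17.456 m.

17 m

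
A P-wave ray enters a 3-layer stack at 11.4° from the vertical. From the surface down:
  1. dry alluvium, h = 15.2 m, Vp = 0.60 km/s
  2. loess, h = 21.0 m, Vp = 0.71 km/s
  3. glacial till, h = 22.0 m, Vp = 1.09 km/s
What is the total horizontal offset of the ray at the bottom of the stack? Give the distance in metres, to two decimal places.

16.58 m

Apply Snell's law at each interface; in layer i the horizontal offset is hᵢ·tan θᵢ.
Layer 1: θ = 11.40°; offset = 15.2·tan 11.40° = 3.0649 m.
Layer 2: sin θ = 0.71·sin 11.4°/0.60 = 0.2339, θ = 13.53°; offset = 21.0·tan 13.53° = 5.0519 m.
Layer 3: sin θ = 1.09·sin 11.4°/0.60 = 0.3591, θ = 21.04°; offset = 22.0·tan 21.04° = 8.4642 m.
Σ offsets = 16.5810 m.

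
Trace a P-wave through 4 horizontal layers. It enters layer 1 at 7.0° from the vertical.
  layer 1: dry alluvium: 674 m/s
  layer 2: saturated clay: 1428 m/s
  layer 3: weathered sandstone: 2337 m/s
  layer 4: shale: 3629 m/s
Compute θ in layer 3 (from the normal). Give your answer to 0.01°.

25.00°

Ray parameter p = sin 7.0° / 674 = 1.8082e-04 s/m.
sin θ_3 = p·V_3 = 1.8082e-04 × 2337 = 0.4226.
θ_3 = 25.00° from the vertical.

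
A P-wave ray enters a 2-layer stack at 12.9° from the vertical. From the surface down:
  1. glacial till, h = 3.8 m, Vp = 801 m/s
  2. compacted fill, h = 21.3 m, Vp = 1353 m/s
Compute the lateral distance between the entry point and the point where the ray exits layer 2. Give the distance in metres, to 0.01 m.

p = sin θ₁/V₁ = sin 12.9°/801 = 2.7871e-04 s/m is conserved through the stack.
Layer 1: θ = 12.90°; offset = 3.8·tan 12.90° = 0.8703 m.
Layer 2: sin θ = p·1353 = 0.3771 → θ = 22.15°; offset = 21.3·tan 22.15° = 8.6725 m.
Σ offsets = 9.5428 m.

9.54 m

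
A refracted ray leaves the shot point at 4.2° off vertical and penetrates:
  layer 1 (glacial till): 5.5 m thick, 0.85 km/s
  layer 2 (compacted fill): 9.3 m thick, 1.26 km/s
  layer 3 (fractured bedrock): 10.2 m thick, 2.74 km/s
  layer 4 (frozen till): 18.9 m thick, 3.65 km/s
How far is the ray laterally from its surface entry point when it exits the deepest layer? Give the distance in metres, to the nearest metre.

Apply Snell's law at each interface; in layer i the horizontal offset is hᵢ·tan θᵢ.
Layer 1: θ = 4.20°; offset = 5.5·tan 4.20° = 0.404 m.
Layer 2: sin θ = 1.26·sin 4.2°/0.85 = 0.1086, θ = 6.23°; offset = 9.3·tan 6.23° = 1.016 m.
Layer 3: sin θ = 2.74·sin 4.2°/0.85 = 0.2361, θ = 13.66°; offset = 10.2·tan 13.66° = 2.478 m.
Layer 4: sin θ = 3.65·sin 4.2°/0.85 = 0.3145, θ = 18.33°; offset = 18.9·tan 18.33° = 6.262 m.
Σ offsets = 10.159 m.

10 m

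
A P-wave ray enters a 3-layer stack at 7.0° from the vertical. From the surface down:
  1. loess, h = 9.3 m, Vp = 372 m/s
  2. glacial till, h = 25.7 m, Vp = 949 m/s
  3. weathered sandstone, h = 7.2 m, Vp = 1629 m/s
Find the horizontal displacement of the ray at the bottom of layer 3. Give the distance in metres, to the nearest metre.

Ray parameter p = sin 7.0° / 372 m/s = 3.2761e-04 s/m.
Layer 1: θ = 7.00°; offset = 9.3·tan 7.00° = 1.142 m.
Layer 2: sin θ = p·949 = 0.3109 → θ = 18.11°; offset = 25.7·tan 18.11° = 8.407 m.
Layer 3: sin θ = p·1629 = 0.5337 → θ = 32.25°; offset = 7.2·tan 32.25° = 4.544 m.
Summing the layer offsets gives 14.092 m.

14 m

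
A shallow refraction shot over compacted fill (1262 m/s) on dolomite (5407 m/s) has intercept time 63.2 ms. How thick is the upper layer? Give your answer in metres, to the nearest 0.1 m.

h = tᵢ·V₁·V₂ / (2·√(V₂²−V₁²)).
√(V₂²−V₁²) = √(5407² − 1262²) = 5257.7 m/s.
h = 0.0632 s × 1262 × 5407 / (2 × 5257.7) = 41.01 m.

41.0 m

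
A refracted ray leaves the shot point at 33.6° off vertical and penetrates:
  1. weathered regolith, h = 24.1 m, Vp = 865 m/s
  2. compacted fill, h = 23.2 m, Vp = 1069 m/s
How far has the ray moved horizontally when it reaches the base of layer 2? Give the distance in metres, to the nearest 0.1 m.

37.8 m

p = sin θ₁/V₁ = sin 33.6°/865 = 6.3976e-04 s/m is conserved through the stack.
Layer 1: θ = 33.60°; offset = 24.1·tan 33.60° = 16.012 m.
Layer 2: sin θ = p·1069 = 0.6839 → θ = 43.15°; offset = 23.2·tan 43.15° = 21.748 m.
Total horizontal offset = 37.760 m.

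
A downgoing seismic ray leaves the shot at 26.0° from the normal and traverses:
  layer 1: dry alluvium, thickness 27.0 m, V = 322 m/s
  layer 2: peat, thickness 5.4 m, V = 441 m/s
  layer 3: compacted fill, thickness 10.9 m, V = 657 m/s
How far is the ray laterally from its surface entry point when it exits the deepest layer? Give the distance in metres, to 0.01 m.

p = sin θ₁/V₁ = sin 26.0°/322 = 1.3614e-03 s/m is conserved through the stack.
Layer 1: θ = 26.00°; offset = 27.0·tan 26.00° = 13.1688 m.
Layer 2: sin θ = p·441 = 0.6004 → θ = 36.90°; offset = 5.4·tan 36.90° = 4.0540 m.
Layer 3: sin θ = p·657 = 0.8944 → θ = 63.44°; offset = 10.9·tan 63.44° = 21.8016 m.
Σ offsets = 39.0244 m.

39.02 m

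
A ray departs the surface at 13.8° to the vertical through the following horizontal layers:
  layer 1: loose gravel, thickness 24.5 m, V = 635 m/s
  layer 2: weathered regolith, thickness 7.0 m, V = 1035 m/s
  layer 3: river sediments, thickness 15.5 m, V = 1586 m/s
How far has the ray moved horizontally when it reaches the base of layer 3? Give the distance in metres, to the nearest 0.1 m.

20.5 m

Ray parameter p = sin 13.8° / 635 m/s = 3.7564e-04 s/m.
Layer 1: θ = 13.80°; offset = 24.5·tan 13.80° = 6.018 m.
Layer 2: sin θ = p·1035 = 0.3888 → θ = 22.88°; offset = 7.0·tan 22.88° = 2.954 m.
Layer 3: sin θ = p·1586 = 0.5958 → θ = 36.57°; offset = 15.5·tan 36.57° = 11.498 m.
Σ offsets = 20.469 m.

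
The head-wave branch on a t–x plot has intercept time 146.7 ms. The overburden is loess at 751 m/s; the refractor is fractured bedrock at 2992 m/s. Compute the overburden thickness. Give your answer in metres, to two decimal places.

θ_c = arcsin(751/2992) = 14.54°; cos θ_c = 0.9680.
tᵢ = 2h cos θ_c/V₁ ⇒ h = tᵢ·V₁/(2 cos θ_c) = 0.1467·751/(2·0.9680) = 56.91 m.

56.91 m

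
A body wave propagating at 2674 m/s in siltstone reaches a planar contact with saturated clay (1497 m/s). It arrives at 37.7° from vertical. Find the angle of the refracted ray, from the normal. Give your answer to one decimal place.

20.0°

sin θ₁/V₁ = sin θ₂/V₂ ⇒ sin θ₂ = 1497·sin 37.7°/2674 = 1497·0.6115/2674 = 0.3424.
θ₂ = sin⁻¹(0.3424) = 20.02° (from vertical).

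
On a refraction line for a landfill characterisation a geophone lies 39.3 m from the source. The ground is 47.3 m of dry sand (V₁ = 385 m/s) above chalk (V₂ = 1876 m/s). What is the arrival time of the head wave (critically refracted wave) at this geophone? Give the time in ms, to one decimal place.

261.4 ms

t = x/V₂ + 2h·√(V₂²−V₁²)/(V₁V₂).
√(V₂²−V₁²) = √(1876²−385²) = 1836.1 m/s; delay term = 2·47.3·1836.1/(385·1876) = 0.24048 s.
t = 39.3/1876 + 0.24048 = 0.26143 s.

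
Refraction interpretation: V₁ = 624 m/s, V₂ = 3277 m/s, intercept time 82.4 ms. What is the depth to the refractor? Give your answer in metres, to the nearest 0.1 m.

h = tᵢ·V₁·V₂ / (2·√(V₂²−V₁²)).
√(V₂²−V₁²) = √(3277² − 624²) = 3217.0 m/s.
h = 0.0824 s × 624 × 3277 / (2 × 3217.0) = 26.19 m.

26.2 m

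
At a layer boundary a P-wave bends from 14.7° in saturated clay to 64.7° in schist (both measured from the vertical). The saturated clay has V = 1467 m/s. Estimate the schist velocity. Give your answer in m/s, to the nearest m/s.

5227 m/s

Snell's law: sin 14.7°/V₁ = sin 64.7°/V₂.
V₂ = V₁·sin 64.7°/sin 14.7° = 1467 × 3.5628 = 5226.59 m/s.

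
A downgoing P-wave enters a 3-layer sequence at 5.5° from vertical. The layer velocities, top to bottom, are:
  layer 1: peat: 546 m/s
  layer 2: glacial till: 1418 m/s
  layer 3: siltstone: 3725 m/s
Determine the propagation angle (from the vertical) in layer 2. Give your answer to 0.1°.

14.4°

Ray parameter p = sin 5.5° / 546 = 1.7554e-04 s/m.
sin θ_2 = p·V_2 = 1.7554e-04 × 1418 = 0.2489.
θ_2 = arcsin 0.2489 = 14.41°.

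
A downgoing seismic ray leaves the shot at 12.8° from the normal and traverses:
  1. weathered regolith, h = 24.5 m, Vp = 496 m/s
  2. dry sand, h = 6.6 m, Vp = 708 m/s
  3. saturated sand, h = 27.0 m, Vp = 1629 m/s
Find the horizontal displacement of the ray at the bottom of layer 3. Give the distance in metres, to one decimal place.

36.4 m

Ray parameter p = sin 12.8° / 496 m/s = 4.4667e-04 s/m.
Layer 1: θ = 12.80°; offset = 24.5·tan 12.80° = 5.566 m.
Layer 2: sin θ = p·708 = 0.3162 → θ = 18.44°; offset = 6.6·tan 18.44° = 2.200 m.
Layer 3: sin θ = p·1629 = 0.7276 → θ = 46.69°; offset = 27.0·tan 46.69° = 28.639 m.
Summing the layer offsets gives 36.406 m.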